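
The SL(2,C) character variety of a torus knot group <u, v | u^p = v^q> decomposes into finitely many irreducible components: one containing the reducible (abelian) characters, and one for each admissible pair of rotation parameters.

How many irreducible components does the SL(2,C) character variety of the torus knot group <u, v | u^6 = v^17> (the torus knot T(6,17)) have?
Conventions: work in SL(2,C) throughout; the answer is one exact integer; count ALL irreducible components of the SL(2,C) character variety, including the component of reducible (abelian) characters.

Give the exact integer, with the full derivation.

Gamma = < u, v | u^6 = v^17 > (torus knot T(6,17)); the central element u^6 = v^17 acts as +I or -I in any irreducible SL(2,C) representation.
So on each irreducible component the traces are pinned: tr(u) = 2*cos(pi*alpha/6) with 1 <= alpha <= 5, tr(v) = 2*cos(pi*beta/17) with 1 <= beta <= 16.
The two central values (-1)^alpha I and (-1)^beta I must be the same matrix, so alpha and beta share a parity.
Enumerate parity-matched pairs: 3*8 odd-odd plus 2*8 even-even gives 40.
That is 40 components of irreducible characters, and with the reducible (abelian) component the total is 41.

41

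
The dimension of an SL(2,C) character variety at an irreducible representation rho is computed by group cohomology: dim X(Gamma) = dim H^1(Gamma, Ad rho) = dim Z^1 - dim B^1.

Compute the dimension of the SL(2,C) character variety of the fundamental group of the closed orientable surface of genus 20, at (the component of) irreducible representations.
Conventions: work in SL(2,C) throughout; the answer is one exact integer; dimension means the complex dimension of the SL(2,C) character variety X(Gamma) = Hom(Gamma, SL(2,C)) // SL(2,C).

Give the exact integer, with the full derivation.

pi_1 of the closed genus-20 surface has 40 generators bound by the single product-of-commutators relator.
A cocycle assigns one sl_2 vector per generator subject to the relator condition d_2(z) = 0: dim of the unconstrained space is 3*2g = 120.
At an irreducible rho, H^2 = coker(d_2) vanishes (Poincare duality: H^2 is dual to H^0 = invariants = 0), so d_2 is surjective onto sl_2 and dim Z^1 = 120 - 3 = 117.
Coboundaries contribute dim B^1 = 3 (injective at irreducible rho).
Hence dim X = 117 - 3 = 114.

114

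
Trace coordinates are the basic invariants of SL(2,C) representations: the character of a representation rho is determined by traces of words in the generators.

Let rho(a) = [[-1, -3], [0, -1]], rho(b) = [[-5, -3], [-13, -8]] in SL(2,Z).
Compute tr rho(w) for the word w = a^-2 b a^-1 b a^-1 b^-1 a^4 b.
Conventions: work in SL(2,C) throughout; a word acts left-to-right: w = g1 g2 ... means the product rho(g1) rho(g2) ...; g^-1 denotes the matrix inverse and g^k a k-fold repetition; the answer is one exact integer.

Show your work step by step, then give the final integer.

10268438

rho(a^-1) = [[-1, 3], [0, -1]]
... * rho(a^-1) = [[-1, 3], [0, -1]]  ->  [[1, -6], [0, 1]]
... * rho(b) = [[-5, -3], [-13, -8]]  ->  [[73, 45], [-13, -8]]
... * rho(a^-1) = [[-1, 3], [0, -1]]  ->  [[-73, 174], [13, -31]]
... * rho(b) = [[-5, -3], [-13, -8]]  ->  [[-1897, -1173], [338, 209]]
... * rho(a^-1) = [[-1, 3], [0, -1]]  ->  [[1897, -4518], [-338, 805]]
... * rho(b^-1) = [[-8, 3], [13, -5]]  ->  [[-73910, 28281], [13169, -5039]]
... * rho(a) = [[-1, -3], [0, -1]]  ->  [[73910, 193449], [-13169, -34468]]
... * rho(a) = [[-1, -3], [0, -1]]  ->  [[-73910, -415179], [13169, 73975]]
... * rho(a) = [[-1, -3], [0, -1]]  ->  [[73910, 636909], [-13169, -113482]]
... * rho(a) = [[-1, -3], [0, -1]]  ->  [[-73910, -858639], [13169, 152989]]
... * rho(b) = [[-5, -3], [-13, -8]]  ->  [[11531857, 7090842], [-2054702, -1263419]]
tr = 11531857 + -1263419 = 10268438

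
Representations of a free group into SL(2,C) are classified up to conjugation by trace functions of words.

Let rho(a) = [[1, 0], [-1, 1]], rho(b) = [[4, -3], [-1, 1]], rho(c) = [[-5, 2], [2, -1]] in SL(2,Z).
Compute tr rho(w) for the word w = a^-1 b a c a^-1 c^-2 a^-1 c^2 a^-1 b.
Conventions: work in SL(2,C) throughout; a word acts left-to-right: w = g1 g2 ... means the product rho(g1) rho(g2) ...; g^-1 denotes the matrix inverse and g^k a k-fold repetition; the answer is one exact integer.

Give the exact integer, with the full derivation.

rho(a^-1) = [[1, 0], [1, 1]]
... * rho(b) = [[4, -3], [-1, 1]]  ->  [[4, -3], [3, -2]]
... * rho(a) = [[1, 0], [-1, 1]]  ->  [[7, -3], [5, -2]]
... * rho(c) = [[-5, 2], [2, -1]]  ->  [[-41, 17], [-29, 12]]
... * rho(a^-1) = [[1, 0], [1, 1]]  ->  [[-24, 17], [-17, 12]]
... * rho(c^-1) = [[-1, -2], [-2, -5]]  ->  [[-10, -37], [-7, -26]]
... * rho(c^-1) = [[-1, -2], [-2, -5]]  ->  [[84, 205], [59, 144]]
... * rho(a^-1) = [[1, 0], [1, 1]]  ->  [[289, 205], [203, 144]]
... * rho(c) = [[-5, 2], [2, -1]]  ->  [[-1035, 373], [-727, 262]]
... * rho(c) = [[-5, 2], [2, -1]]  ->  [[5921, -2443], [4159, -1716]]
... * rho(a^-1) = [[1, 0], [1, 1]]  ->  [[3478, -2443], [2443, -1716]]
... * rho(b) = [[4, -3], [-1, 1]]  ->  [[16355, -12877], [11488, -9045]]
tr = 16355 + -9045 = 7310

7310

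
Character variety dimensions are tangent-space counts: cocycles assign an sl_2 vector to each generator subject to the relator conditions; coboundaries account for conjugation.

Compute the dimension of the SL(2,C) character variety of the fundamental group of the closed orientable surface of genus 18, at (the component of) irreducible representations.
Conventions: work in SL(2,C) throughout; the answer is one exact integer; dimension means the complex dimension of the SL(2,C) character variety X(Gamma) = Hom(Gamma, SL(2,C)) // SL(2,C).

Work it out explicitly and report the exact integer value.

pi_1 of the closed genus-18 surface has 36 generators bound by the single product-of-commutators relator.
A cocycle assigns one sl_2 vector per generator subject to the relator condition d_2(z) = 0: dim of the unconstrained space is 3*2g = 108.
H^2 = coker(d_2) is dual to H^0 = 0 at irreducible rho (Poincare duality), so d_2 is onto: dim Z^1 = 105.
dim B^1 = 3 (coboundaries, injective at irreducible rho).
dim X = dim H^1 = 105 - 3 = 102.

102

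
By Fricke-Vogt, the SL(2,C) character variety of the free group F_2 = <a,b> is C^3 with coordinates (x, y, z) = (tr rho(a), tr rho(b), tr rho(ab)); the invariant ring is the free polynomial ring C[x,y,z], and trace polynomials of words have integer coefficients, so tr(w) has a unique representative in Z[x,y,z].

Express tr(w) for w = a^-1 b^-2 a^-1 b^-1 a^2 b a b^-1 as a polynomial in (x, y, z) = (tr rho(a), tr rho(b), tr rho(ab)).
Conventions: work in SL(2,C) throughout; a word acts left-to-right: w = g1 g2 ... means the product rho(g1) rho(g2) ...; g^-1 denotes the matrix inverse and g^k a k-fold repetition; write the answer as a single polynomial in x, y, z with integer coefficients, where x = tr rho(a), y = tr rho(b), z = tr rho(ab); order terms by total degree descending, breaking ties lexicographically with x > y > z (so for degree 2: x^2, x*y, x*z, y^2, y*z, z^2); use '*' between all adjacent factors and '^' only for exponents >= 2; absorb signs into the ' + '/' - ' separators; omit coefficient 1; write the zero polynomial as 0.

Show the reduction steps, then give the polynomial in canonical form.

x^2*y^2*z^3 - 2*x^3*y*z^2 - x*y^3*z^2 - x*y*z^4 + x^4*z + 2*x^2*y^2*z + x^2*z^3 - x^3*y + 3*x*y*z^2 - 4*x^2*z - y^2*z + 2*x*y + z

and tr(b^-1 a) = tr(a) tr(b) - tr(a b) = x*y - z
next, tr(a b a) = tr(a) tr(b a) - tr(b) = x*z - y
next, tr(a b a b) = tr(b a) tr(b a) - tr(1) = z^2 - 2
next, tr(b^-1 a b a) = tr(a b a) tr(b) - tr(a b a b) = x*y*z - y^2 - z^2 + 2
and tr(b a b) = tr(b) tr(a b) - tr(a) = y*z - x
tr(a b a b a) = tr(a) tr(b a b a) - tr(b a b) = x*z^2 - y*z - x
tr(a b a b a b) = tr(a b a b) tr(a b) - tr(b a) = z^3 - 3*z
and tr(b^-1 a b a b a) = tr(a b a b a) tr(b) - tr(a b a b a b) = x*y*z^2 - y^2*z - z^3 - x*y + 3*z
tr(b^-2 a b a b a) = tr(b^-1 a b a b a) tr(b) - tr(b^-1 a b a b a b) = x*y^2*z^2 - y^3*z - y*z^3 - x*y^2 - x*z^2 + 4*y*z + x
next, tr(a^-1 b^-2 a b a b) = tr(b^-2 a b a b) tr(a) - tr(b^-2 a b a b a) = -x*y^2*z^2 + x^2*y*z + y^3*z + y*z^3 - 4*y*z + x
tr(a b a b^-1 a^-1 b^-2) = tr(a^-1 b^-2 a b a) tr(b) - tr(a^-1 b^-2 a b a b) = x*y^2*z^2 - x^2*y*z - y^3*z - y*z^3 + x*y^2 + 3*y*z - x
tr(a^2 b a) = tr(a) tr(a b a) - tr(a b) = x^2*z - x*y - z
tr(a^2 b a b^-1) = tr(a^2 b a) tr(b) - tr(a^2 b a b) = x^2*y*z - x*y^2 - x*z^2 + x
next, tr(b^-1 a^2 b a b^-1) = tr(a^2 b a b^-1) tr(b) - tr(a^2 b a) = x^2*y^2*z - x*y^3 - x*y*z^2 - x^2*z + 2*x*y + z
next, tr(a^2 b a^2) = tr(a) tr(b a^3) - tr(b a^2) = x^3*z - x^2*y - 2*x*z + y
next, tr(b^2) = tr(b) tr(b) - tr(1) = y^2 - 2
and tr(b a^2 b) = tr(a) tr(b^2 a) - tr(b^2) = x*y*z - x^2 - y^2 + 2
next, tr(a^2 b a^2 b) = tr(a) tr(b a^2 b a) - tr(b a^2 b) = x^2*z^2 - 2*x*y*z + y^2 - 2
tr(a b^-1 a^2 b a) = tr(a^2 b a^2) tr(b) - tr(a^2 b a^2 b) = x^3*y*z - x^2*y^2 - x^2*z^2 + 2
tr(a^2 b a b a) = tr(a) tr(a b a b a) - tr(a b a b) = x^2*z^2 - x*y*z - x^2 - z^2 + 2
and tr(b a b a b) = tr(b) tr(a b a b) - tr(a b a) = y*z^2 - x*z - y
and tr(a^2 b a b a b) = tr(a) tr(b a b a b a) - tr(b a b a b) = x*z^3 - y*z^2 - 2*x*z + y
next, tr(a b^-1 a^2 b a b) = tr(a^2 b a b a) tr(b) - tr(a^2 b a b a b) = x^2*y*z^2 - x*y^2*z - x*z^3 - x^2*y + 2*x*z + y
tr(b^-1 a^2 b a b^-1 a) = tr(a b^-1 a^2 b a) tr(b) - tr(a b^-1 a^2 b a b) = x^3*y^2*z - x^2*y^3 - 2*x^2*y*z^2 + x*y^2*z + x*z^3 + x^2*y - 2*x*z + y
and tr(a^2 b a b^-1 a^-1 b^-1) = tr(b^-1 a^2 b a b^-1) tr(a) - tr(b^-1 a^2 b a b^-1 a) = x^2*y*z^2 - x^3*z - x*y^2*z - x*z^3 + x^2*y + 3*x*z - y
tr(b a^2 b a b) = tr(b) tr(a^2 b a b) - tr(a^2 b a) = x*y*z^2 - x^2*z - y^2*z + z
and tr(b a b^2 a b a) = tr(b) tr(a b a b a b) - tr(a b a b a) = y*z^3 - x*z^2 - 2*y*z + x
and tr(b a b^2 a b) = tr(b) tr(a b^2 a b) - tr(a b^2 a) = y^2*z^2 - 2*x*y*z + x^2 - 2
and tr(b a b a^2 b a b) = tr(a) tr(b a b^2 a b a) - tr(b a b^2 a b) = x*y*z^3 - x^2*z^2 - y^2*z^2 + 2
next, tr(b a b a b a b a) = tr(b a b a b a) tr(b a) - tr(a b a b) = z^4 - 4*z^2 + 2
and tr(b a b a^2 b a b a) = tr(a) tr(b a b a b a b a) - tr(b a b a b a b) = x*z^4 - y*z^3 - 3*x*z^2 + 2*y*z + x
tr(a b a^2 b a b a^-1 b) = tr(b a b a^2 b a b) tr(a) - tr(b a b a^2 b a b a) = x^2*y*z^3 - x^3*z^2 - x*y^2*z^2 - x*z^4 + y*z^3 + 3*x*z^2 - 2*y*z + x
next, tr(a^-1 b^-1 a b a^2 b a b) = tr(a b a^2 b a b a^-1) tr(b) - tr(a b a^2 b a b a^-1 b) = -x^2*y*z^3 + x^3*z^2 + 2*x*y^2*z^2 + x*z^4 - x^2*y*z - y^3*z - y*z^3 - 3*x*z^2 + 3*y*z - x
tr(a b a^2 b a b^-1 a^-1 b^-1) = tr(a^-1 b^-1 a b a^2 b a) tr(b) - tr(a^-1 b^-1 a b a^2 b a b) = x^2*y*z^3 - x^3*z^2 - 2*x*y^2*z^2 - x*z^4 + 2*x^2*y*z + y^3*z + y*z^3 - x*y^2 + 3*x*z^2 - 4*y*z + x
tr(b a^2 b a b^-1 a^-1 b^-2 a) = tr(a b a^2 b a b^-1 a^-1 b^-1) tr(b) - tr(a b a^2 b a b^-1 a^-1) = x^2*y^2*z^3 - x^3*y*z^2 - 2*x*y^3*z^2 - x*y*z^4 + 2*x^2*y^2*z + y^4*z + y^2*z^3 - x*y^3 + 3*x*y*z^2 - x^2*z - 4*y^2*z + 2*x*y + z
next, tr(a^2 b a b^-1 a^-1 b^-2 a^-1 b) = tr(b a^2 b a b^-1 a^-1 b^-2) tr(a) - tr(b a^2 b a b^-1 a^-1 b^-2 a) = -x^2*y^2*z^3 + 2*x^3*y*z^2 + 2*x*y^3*z^2 + x*y*z^4 - x^4*z - 3*x^2*y^2*z - x^2*z^3 - y^4*z - y^2*z^3 + x^3*y + x*y^3 - 3*x*y*z^2 + 4*x^2*z + 4*y^2*z - 3*x*y - z
tr(a^-1 b^-2 a^-1 b^-1 a^2 b a b^-1) = tr(a^2 b a b^-1 a^-1 b^-2 a^-1) tr(b) - tr(a^2 b a b^-1 a^-1 b^-2 a^-1 b) = x^2*y^2*z^3 - 2*x^3*y*z^2 - x*y^3*z^2 - x*y*z^4 + x^4*z + 2*x^2*y^2*z + x^2*z^3 - x^3*y + 3*x*y*z^2 - 4*x^2*z - y^2*z + 2*x*y + z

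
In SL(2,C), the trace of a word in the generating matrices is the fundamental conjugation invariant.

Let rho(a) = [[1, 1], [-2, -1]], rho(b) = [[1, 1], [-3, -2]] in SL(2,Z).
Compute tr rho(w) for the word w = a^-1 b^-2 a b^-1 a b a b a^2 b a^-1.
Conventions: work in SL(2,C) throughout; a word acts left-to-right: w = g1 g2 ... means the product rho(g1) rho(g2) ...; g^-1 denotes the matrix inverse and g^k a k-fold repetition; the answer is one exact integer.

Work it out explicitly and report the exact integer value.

0

rho(a^-1) = [[-1, -1], [2, 1]]
... * rho(b^-1) = [[-2, -1], [3, 1]]  ->  [[-1, 0], [-1, -1]]
... * rho(b^-1) = [[-2, -1], [3, 1]]  ->  [[2, 1], [-1, 0]]
... * rho(a) = [[1, 1], [-2, -1]]  ->  [[0, 1], [-1, -1]]
... * rho(b^-1) = [[-2, -1], [3, 1]]  ->  [[3, 1], [-1, 0]]
... * rho(a) = [[1, 1], [-2, -1]]  ->  [[1, 2], [-1, -1]]
... * rho(b) = [[1, 1], [-3, -2]]  ->  [[-5, -3], [2, 1]]
... * rho(a) = [[1, 1], [-2, -1]]  ->  [[1, -2], [0, 1]]
... * rho(b) = [[1, 1], [-3, -2]]  ->  [[7, 5], [-3, -2]]
... * rho(a) = [[1, 1], [-2, -1]]  ->  [[-3, 2], [1, -1]]
... * rho(a) = [[1, 1], [-2, -1]]  ->  [[-7, -5], [3, 2]]
... * rho(b) = [[1, 1], [-3, -2]]  ->  [[8, 3], [-3, -1]]
... * rho(a^-1) = [[-1, -1], [2, 1]]  ->  [[-2, -5], [1, 2]]
tr = -2 + 2 = 0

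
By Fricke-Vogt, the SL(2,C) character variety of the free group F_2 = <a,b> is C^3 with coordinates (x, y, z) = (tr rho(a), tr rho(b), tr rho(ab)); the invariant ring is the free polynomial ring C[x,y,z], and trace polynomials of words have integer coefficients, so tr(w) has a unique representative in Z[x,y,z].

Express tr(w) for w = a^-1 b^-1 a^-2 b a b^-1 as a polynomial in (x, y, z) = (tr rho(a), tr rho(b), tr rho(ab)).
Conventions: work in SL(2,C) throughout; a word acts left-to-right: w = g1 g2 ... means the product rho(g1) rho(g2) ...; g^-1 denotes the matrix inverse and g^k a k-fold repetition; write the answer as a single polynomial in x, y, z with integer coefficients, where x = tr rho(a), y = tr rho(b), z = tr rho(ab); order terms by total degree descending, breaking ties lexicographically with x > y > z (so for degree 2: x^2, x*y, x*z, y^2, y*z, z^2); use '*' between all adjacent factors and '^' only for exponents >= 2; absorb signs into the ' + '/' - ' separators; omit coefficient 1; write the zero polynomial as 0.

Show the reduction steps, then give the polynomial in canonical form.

-x^2*y*z^2 + x^3*z + x*y^2*z + x*z^3 - 3*x*z - y

trace(a^-1) = trace(a) = x
trace(b a b) = trace(b)*trace(a b) - trace(a)   [square of b] = y*z - x
and trace(b a b a) = trace(a b)*trace(a b) - trace(1)   [split at a repeated a] = z^2 - 2
next, trace(b a b a^-1) = trace(b a b)*trace(a) - trace(b a b a)   [inverse elimination on a] = x*y*z - x^2 - z^2 + 2
next, trace(a^-1 b a b a^-1) = trace(b a b a^-1)*trace(a) - trace(b a b)   [inverse elimination on a] = x^2*y*z - x^3 - x*z^2 - y*z + 3*x
trace(b^2 a b) = trace(b)*trace(b a b) - trace(b a)   [square of b] = y^2*z - x*y - z
and trace(a b a) = trace(a)*trace(b a) - trace(b)   [square of a] = x*z - y
and trace(b^2 a b a) = trace(b)*trace(a b a b) - trace(a b a)   [square of b] = y*z^2 - x*z - y
trace(b a b a^-1 b) = trace(b^2 a b)*trace(a) - trace(b^2 a b a)   [inverse elimination on a] = x*y^2*z - x^2*y - y*z^2 + y
next, trace(b a b a b a) = trace(b a)*trace(b a b a) - trace(b^-1 a^-1)   [split at a repeated b] = z^3 - 3*z
next, trace(b a b a^-1 b a) = trace(b a b a b)*trace(a) - trace(b a b a b a)   [inverse elimination on a] = x*y*z^2 - x^2*z - z^3 - x*y + 3*z
trace(a^-1 b a b a^-1 b) = trace(b a b a^-1 b)*trace(a) - trace(b a b a^-1 b a)   [inverse elimination on a] = x^2*y^2*z - x^3*y - 2*x*y*z^2 + x^2*z + z^3 + 2*x*y - 3*z
next, trace(a^-1 b^-1 a^-1 b a b) = trace(a^-1 b a b a^-1)*trace(b) - trace(a^-1 b a b a^-1 b)   [inverse elimination on b] = x*y*z^2 - x^2*z - y^2*z - z^3 + x*y + 3*z
and trace(a^-1 b a b^-1 a^-1 b^-1) = trace(a^-1 b^-1 a^-1 b a)*trace(b) - trace(a^-1 b^-1 a^-1 b a b)   [inverse elimination on b] = -x*y*z^2 + x^2*z + y^2*z + z^3 - 3*z
trace(a^-1 b^-1 a^-2 b a b^-1) = trace(a^-1 b a b^-1 a^-1 b^-1)*trace(a) - trace(a^-1 b a b^-1 a^-1 b^-1 a)   [inverse elimination on a] = -x^2*y*z^2 + x^3*z + x*y^2*z + x*z^3 - 3*x*z - y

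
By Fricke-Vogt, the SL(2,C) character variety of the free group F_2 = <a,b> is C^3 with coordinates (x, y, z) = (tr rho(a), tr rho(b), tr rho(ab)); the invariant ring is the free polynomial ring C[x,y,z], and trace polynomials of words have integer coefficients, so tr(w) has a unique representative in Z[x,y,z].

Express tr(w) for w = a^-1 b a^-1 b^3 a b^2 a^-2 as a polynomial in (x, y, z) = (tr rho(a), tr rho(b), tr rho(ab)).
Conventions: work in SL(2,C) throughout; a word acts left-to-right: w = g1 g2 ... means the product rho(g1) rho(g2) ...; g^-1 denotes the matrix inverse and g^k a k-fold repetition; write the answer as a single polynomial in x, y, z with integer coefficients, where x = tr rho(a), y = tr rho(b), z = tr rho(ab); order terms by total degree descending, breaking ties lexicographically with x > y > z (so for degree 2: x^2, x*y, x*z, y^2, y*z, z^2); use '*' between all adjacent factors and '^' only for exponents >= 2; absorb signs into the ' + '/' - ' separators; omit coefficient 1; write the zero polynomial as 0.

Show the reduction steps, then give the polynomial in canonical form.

and trace(b a b) = trace(b) * trace(a b) - trace(a)   [square of b] = y*z - x
and trace(b a b^2) = trace(b) * trace(b a b) - trace(b a)   [square of b] = y^2*z - x*y - z
and trace(b^2 a b^2) = trace(b) * trace(b a b^2) - trace(b a b)   [square of b] = y^3*z - x*y^2 - 2*y*z + x
trace(b^4 a b) = trace(b) * trace(b^2 a b^2) - trace(b^2 a b)   [square of b] = y^4*z - x*y^3 - 3*y^2*z + 2*x*y + z
next, trace(b^3 a b^3) = trace(b) * trace(b^4 a b) - trace(b^4 a)   [square of b] = y^5*z - x*y^4 - 4*y^3*z + 3*x*y^2 + 3*y*z - x
trace(a b a b) = trace(a b) * trace(a b) - trace(1)   [split at a repeated a] = z^2 - 2
next, trace(a b a) = trace(a) * trace(b a) - trace(b)   [square of a] = x*z - y
next, trace(a b^2 a b) = trace(b) * trace(a b a b) - trace(a b a)   [square of b] = y*z^2 - x*z - y
trace(b^2) = trace(b) * trace(b) - trace(1)   [square of b] = y^2 - 2
trace(a b^2 a) = trace(a) * trace(b^2 a) - trace(b^2)   [square of a] = x*y*z - x^2 - y^2 + 2
and trace(a b^2 a b^2) = trace(b) * trace(a b^2 a b) - trace(a b^2 a)   [square of b] = y^2*z^2 - 2*x*y*z + x^2 - 2
and trace(a b^3 a b^2) = trace(b) * trace(a b^2 a b^2) - trace(a b^2 a b)   [square of b] = y^3*z^2 - 2*x*y^2*z + x^2*y - y*z^2 + x*z - y
trace(a b^3 a b) = trace(b) * trace(b a b a b) - trace(b a b a)   [square of b] = y^2*z^2 - x*y*z - y^2 - z^2 + 2
trace(b^3 a b^3 a) = trace(b) * trace(a b^3 a b^2) - trace(a b^3 a b)   [square of b] = y^4*z^2 - 2*x*y^3*z + x^2*y^2 - 2*y^2*z^2 + 2*x*y*z + z^2 - 2
trace(b a^-1 b^3 a b^2) = trace(b^3 a b^3) * trace(a) - trace(b^3 a b^3 a)   [inverse elimination on a] = x*y^5*z - x^2*y^4 - y^4*z^2 - 2*x*y^3*z + 2*x^2*y^2 + 2*y^2*z^2 + x*y*z - x^2 - z^2 + 2
and trace(b^3 a b^2 a b) = trace(b) * trace(b a b^2 a b^2) - trace(b a b^2 a b)   [square of b] = y^4*z^2 - 2*x*y^3*z + x^2*y^2 - 2*y^2*z^2 + 3*x*y*z - x^2 - y^2 + 2
trace(a b a b a b) = trace(b a) * trace(b a b a) - trace(b^-1 a^-1)   [split at a repeated b] = z^3 - 3*z
next, trace(a b a b a) = trace(a) * trace(b a b a) - trace(b a b)   [square of a] = x*z^2 - y*z - x
and trace(a b a b a b^2) = trace(b) * trace(a b a b a b) - trace(a b a b a)   [square of b] = y*z^3 - x*z^2 - 2*y*z + x
trace(a b a b^3 a b) = trace(b) * trace(a b a b a b^2) - trace(a b a b a b)   [square of b] = y^2*z^3 - x*y*z^2 - 2*y^2*z - z^3 + x*y + 3*z
and trace(a b a b^3 a) = trace(a) * trace(b a b^3 a) - trace(b a b^3)   [square of a] = x*y^2*z^2 - x^2*y*z - y^3*z - x*z^2 + 2*y*z + x
next, trace(b^3 a b^2 a b a) = trace(b) * trace(a b a b^3 a b) - trace(a b a b^3 a)   [square of b] = y^3*z^3 - 2*x*y^2*z^2 + x^2*y*z - y^3*z - y*z^3 + x*y^2 + x*z^2 + y*z - x
trace(b a^-1 b^3 a b^2 a) = trace(b^3 a b^2 a b) * trace(a) - trace(b^3 a b^2 a b a)   [inverse elimination on a] = x*y^4*z^2 - 2*x^2*y^3*z - y^3*z^3 + x^3*y^2 + 2*x^2*y*z + y^3*z + y*z^3 - x^3 - 2*x*y^2 - x*z^2 - y*z + 3*x
next, trace(a^-1 b a^-1 b^3 a b^2) = trace(b a^-1 b^3 a b^2) * trace(a) - trace(b a^-1 b^3 a b^2 a)   [inverse elimination on a] = x^2*y^5*z - x^3*y^4 - 2*x*y^4*z^2 + y^3*z^3 + x^3*y^2 + 2*x*y^2*z^2 - x^2*y*z - y^3*z - y*z^3 + 2*x*y^2 + y*z - x
trace(a^-2 b a^-1 b^3 a b^2) = trace(a^-1 b a^-1 b^3 a b^2) * trace(a) - trace(a^-1 b a^-1 b^3 a b^2 a)   [inverse elimination on a] = x^3*y^5*z - x^4*y^4 - 2*x^2*y^4*z^2 - x*y^5*z + x*y^3*z^3 + x^4*y^2 + x^2*y^4 + 2*x^2*y^2*z^2 + y^4*z^2 - x^3*y*z + x*y^3*z - x*y*z^3 - 2*y^2*z^2 + z^2 - 2
and trace(a^-1 b a^-1 b^3 a b^2 a^-2) = trace(a^-2 b a^-1 b^3 a b^2) * trace(a) - trace(a^-2 b a^-1 b^3 a b^2 a)   [inverse elimination on a] = x^4*y^5*z - x^5*y^4 - 2*x^3*y^4*z^2 - 2*x^2*y^5*z + x^2*y^3*z^3 + x^5*y^2 + 2*x^3*y^4 + 2*x^3*y^2*z^2 + 3*x*y^4*z^2 - x^4*y*z + x^2*y^3*z - x^2*y*z^3 - y^3*z^3 - x^3*y^2 - 4*x*y^2*z^2 + x^2*y*z + y^3*z + y*z^3 - 2*x*y^2 + x*z^2 - y*z - x

x^4*y^5*z - x^5*y^4 - 2*x^3*y^4*z^2 - 2*x^2*y^5*z + x^2*y^3*z^3 + x^5*y^2 + 2*x^3*y^4 + 2*x^3*y^2*z^2 + 3*x*y^4*z^2 - x^4*y*z + x^2*y^3*z - x^2*y*z^3 - y^3*z^3 - x^3*y^2 - 4*x*y^2*z^2 + x^2*y*z + y^3*z + y*z^3 - 2*x*y^2 + x*z^2 - y*z - x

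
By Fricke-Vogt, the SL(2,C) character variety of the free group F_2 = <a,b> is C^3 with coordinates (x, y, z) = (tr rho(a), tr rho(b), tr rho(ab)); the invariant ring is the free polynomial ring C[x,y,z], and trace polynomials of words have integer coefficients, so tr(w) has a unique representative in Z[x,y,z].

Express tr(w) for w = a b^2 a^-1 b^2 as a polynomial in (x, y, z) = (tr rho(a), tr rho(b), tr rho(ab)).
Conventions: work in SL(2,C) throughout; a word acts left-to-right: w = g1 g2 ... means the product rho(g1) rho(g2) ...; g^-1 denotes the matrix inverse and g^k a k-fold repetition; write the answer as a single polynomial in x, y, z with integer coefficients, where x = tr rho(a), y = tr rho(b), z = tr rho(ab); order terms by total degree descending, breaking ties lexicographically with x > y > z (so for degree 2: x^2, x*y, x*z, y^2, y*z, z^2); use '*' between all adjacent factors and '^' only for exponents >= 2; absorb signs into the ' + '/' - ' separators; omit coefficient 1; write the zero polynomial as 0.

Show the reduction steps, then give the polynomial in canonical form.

tr(a b^2) = tr(b) tr(a b) - tr(a) = y*z - x
tr(a b^3) = tr(b) tr(a b^2) - tr(a b) = y^2*z - x*y - z
tr(b^2 a b^2) = tr(b) tr(a b^3) - tr(a b^2) = y^3*z - x*y^2 - 2*y*z + x
tr(a b a b) = tr(a b) tr(a b) - tr(1)   [split at repeated a] = z^2 - 2
tr(a b a) = tr(a) tr(b a) - tr(b) = x*z - y
tr(a b^2 a b) = tr(b) tr(a b a b) - tr(a b a) = y*z^2 - x*z - y
tr(a^2) = tr(a) tr(a) - tr(1) = x^2 - 2
tr(a b^2 a) = tr(b) tr(a^2 b) - tr(a^2) = x*y*z - x^2 - y^2 + 2
tr(b^2 a b^2 a) = tr(b) tr(a b^2 a b) - tr(a b^2 a) = y^2*z^2 - 2*x*y*z + x^2 - 2
tr(a b^2 a^-1 b^2) = tr(b^2 a b^2) tr(a) - tr(b^2 a b^2 a) = x*y^3*z - x^2*y^2 - y^2*z^2 + 2

x*y^3*z - x^2*y^2 - y^2*z^2 + 2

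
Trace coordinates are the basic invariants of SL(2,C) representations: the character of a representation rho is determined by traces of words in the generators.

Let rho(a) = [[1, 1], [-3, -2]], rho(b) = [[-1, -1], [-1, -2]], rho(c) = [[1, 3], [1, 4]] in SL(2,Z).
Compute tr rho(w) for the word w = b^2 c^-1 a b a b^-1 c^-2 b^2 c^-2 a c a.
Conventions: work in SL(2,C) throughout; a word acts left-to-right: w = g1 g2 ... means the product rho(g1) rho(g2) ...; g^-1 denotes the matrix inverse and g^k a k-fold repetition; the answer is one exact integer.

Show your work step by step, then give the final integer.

rho(b) = [[-1, -1], [-1, -2]]
... * rho(b) = [[-1, -1], [-1, -2]]  ->  [[2, 3], [3, 5]]
... * rho(c^-1) = [[4, -3], [-1, 1]]  ->  [[5, -3], [7, -4]]
... * rho(a) = [[1, 1], [-3, -2]]  ->  [[14, 11], [19, 15]]
... * rho(b) = [[-1, -1], [-1, -2]]  ->  [[-25, -36], [-34, -49]]
... * rho(a) = [[1, 1], [-3, -2]]  ->  [[83, 47], [113, 64]]
... * rho(b^-1) = [[-2, 1], [1, -1]]  ->  [[-119, 36], [-162, 49]]
... * rho(c^-1) = [[4, -3], [-1, 1]]  ->  [[-512, 393], [-697, 535]]
... * rho(c^-1) = [[4, -3], [-1, 1]]  ->  [[-2441, 1929], [-3323, 2626]]
... * rho(b) = [[-1, -1], [-1, -2]]  ->  [[512, -1417], [697, -1929]]
... * rho(b) = [[-1, -1], [-1, -2]]  ->  [[905, 2322], [1232, 3161]]
... * rho(c^-1) = [[4, -3], [-1, 1]]  ->  [[1298, -393], [1767, -535]]
... * rho(c^-1) = [[4, -3], [-1, 1]]  ->  [[5585, -4287], [7603, -5836]]
... * rho(a) = [[1, 1], [-3, -2]]  ->  [[18446, 14159], [25111, 19275]]
... * rho(c) = [[1, 3], [1, 4]]  ->  [[32605, 111974], [44386, 152433]]
... * rho(a) = [[1, 1], [-3, -2]]  ->  [[-303317, -191343], [-412913, -260480]]
tr = -303317 + -260480 = -563797

-563797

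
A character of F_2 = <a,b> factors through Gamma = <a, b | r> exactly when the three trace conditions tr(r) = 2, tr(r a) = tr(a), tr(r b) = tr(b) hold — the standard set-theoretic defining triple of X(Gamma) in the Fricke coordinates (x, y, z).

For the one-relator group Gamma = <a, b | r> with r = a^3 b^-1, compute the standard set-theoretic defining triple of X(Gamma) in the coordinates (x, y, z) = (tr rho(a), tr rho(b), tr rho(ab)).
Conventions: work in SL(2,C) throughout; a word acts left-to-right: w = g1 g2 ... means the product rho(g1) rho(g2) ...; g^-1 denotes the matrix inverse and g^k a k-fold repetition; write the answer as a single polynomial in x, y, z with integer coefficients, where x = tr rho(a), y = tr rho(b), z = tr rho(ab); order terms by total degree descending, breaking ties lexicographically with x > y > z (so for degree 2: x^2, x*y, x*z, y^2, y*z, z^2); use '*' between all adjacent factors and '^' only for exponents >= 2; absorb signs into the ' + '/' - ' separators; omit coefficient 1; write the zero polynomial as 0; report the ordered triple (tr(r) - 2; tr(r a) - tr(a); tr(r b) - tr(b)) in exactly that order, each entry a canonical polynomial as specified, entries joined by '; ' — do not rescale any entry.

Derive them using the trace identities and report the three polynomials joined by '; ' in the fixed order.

x^3*y - x^2*z - 2*x*y + z - 2; x^4*y - x^3*z - 3*x^2*y + 2*x*z - x + y; x^3 - 3*x - y

reduce: trace(a^2) = trace(a)*trace(a) - trace(1) = x^2 - 2
trace(a^3) = trace(a)*trace(a^2) - trace(a) = x^3 - 3*x
reduce: trace(a b a) = trace(a)*trace(b a) - trace(b) = x*z - y
trace(a^3 b) = trace(a)*trace(a b a) - trace(a b) = x^2*z - x*y - z
reduce: trace(a^3 b^-1) = trace(a^3)*trace(b) - trace(a^3 b) = x^3*y - x^2*z - 2*x*y + z
reduce: trace(a^4) = trace(a)*trace(a^3) - trace(a^2)   [square of a] = x^4 - 4*x^2 + 2
reduce: trace(a^4 b) = trace(a)*trace(a^2 b a) - trace(a^2 b)   [square of a] = x^3*z - x^2*y - 2*x*z + y
reduce: trace(a^3 b^-1 a) = trace(a^4)*trace(b) - trace(a^4 b)   [inverse elimination on b] = x^4*y - x^3*z - 3*x^2*y + 2*x*z + y
assemble the triple (trace(r) - 2; trace(r a) - x; trace(r b) - y)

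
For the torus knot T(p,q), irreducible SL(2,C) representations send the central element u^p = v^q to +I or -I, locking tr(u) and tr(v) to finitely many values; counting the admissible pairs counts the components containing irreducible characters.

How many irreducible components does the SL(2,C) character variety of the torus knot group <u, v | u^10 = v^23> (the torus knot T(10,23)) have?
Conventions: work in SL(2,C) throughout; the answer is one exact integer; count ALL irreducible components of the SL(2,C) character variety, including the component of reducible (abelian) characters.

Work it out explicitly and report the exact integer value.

100

Gamma = < u, v | u^10 = v^23 > (torus knot T(10,23)); the central element u^10 = v^23 acts as +I or -I in any irreducible SL(2,C) representation.
On an irreducible component, tr(u) is locked at 2*cos(pi*alpha/10) for some alpha in 1..9, and tr(v) at 2*cos(pi*beta/23) for some beta in 1..22.
Consistency of u^10 = (-1)^alpha I with v^23 = (-1)^beta I forces alpha = beta (mod 2).
Counting: 5 odd alphas x 11 odd betas + 4 even alphas x 11 even betas = 55 + 44 = 99.
Total: 99 irreducible-character components + 1 reducible (abelian) component = 100.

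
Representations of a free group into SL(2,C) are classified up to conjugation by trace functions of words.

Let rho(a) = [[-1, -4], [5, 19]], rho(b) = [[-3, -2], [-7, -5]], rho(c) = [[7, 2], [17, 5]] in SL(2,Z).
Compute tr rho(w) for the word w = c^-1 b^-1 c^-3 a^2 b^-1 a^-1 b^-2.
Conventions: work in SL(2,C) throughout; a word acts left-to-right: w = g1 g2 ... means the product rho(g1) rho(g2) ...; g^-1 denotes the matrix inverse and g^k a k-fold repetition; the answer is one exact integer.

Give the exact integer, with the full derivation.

110443997986

rho(c^-1) = [[5, -2], [-17, 7]]
... * rho(b^-1) = [[-5, 2], [7, -3]]  ->  [[-39, 16], [134, -55]]
... * rho(c^-1) = [[5, -2], [-17, 7]]  ->  [[-467, 190], [1605, -653]]
... * rho(c^-1) = [[5, -2], [-17, 7]]  ->  [[-5565, 2264], [19126, -7781]]
... * rho(c^-1) = [[5, -2], [-17, 7]]  ->  [[-66313, 26978], [227907, -92719]]
... * rho(a) = [[-1, -4], [5, 19]]  ->  [[201203, 777834], [-691502, -2673289]]
... * rho(a) = [[-1, -4], [5, 19]]  ->  [[3687967, 13974034], [-12674943, -48026483]]
... * rho(b^-1) = [[-5, 2], [7, -3]]  ->  [[79378403, -34546168], [-272810666, 118729563]]
... * rho(a^-1) = [[19, 4], [-5, -1]]  ->  [[1680920497, 352059780], [-5777050469, -1209972227]]
... * rho(b^-1) = [[-5, 2], [7, -3]]  ->  [[-5940184025, 2305661654], [20415446756, -7924184257]]
... * rho(b^-1) = [[-5, 2], [7, -3]]  ->  [[45840551703, -18797353012], [-157546523579, 64603446283]]
tr = 45840551703 + 64603446283 = 110443997986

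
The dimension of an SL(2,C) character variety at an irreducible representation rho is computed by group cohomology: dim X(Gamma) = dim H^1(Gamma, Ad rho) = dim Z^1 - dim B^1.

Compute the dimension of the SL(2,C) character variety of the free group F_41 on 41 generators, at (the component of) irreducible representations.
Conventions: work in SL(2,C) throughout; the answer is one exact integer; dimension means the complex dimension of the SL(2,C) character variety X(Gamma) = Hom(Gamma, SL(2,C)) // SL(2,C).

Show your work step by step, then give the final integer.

120

Here Gamma is free of rank 41 — no relator constrains a cocycle.
A cocycle picks one sl_2 vector per generator freely, giving dim Z^1 = 3*41 = 123.
At an irreducible rho the centralizer of the image in sl_2 is 0, so the coboundary map sl_2 -> Z^1 is injective: dim B^1 = 3.
dim H^1 = 123 - 3 = 120, which is dim X.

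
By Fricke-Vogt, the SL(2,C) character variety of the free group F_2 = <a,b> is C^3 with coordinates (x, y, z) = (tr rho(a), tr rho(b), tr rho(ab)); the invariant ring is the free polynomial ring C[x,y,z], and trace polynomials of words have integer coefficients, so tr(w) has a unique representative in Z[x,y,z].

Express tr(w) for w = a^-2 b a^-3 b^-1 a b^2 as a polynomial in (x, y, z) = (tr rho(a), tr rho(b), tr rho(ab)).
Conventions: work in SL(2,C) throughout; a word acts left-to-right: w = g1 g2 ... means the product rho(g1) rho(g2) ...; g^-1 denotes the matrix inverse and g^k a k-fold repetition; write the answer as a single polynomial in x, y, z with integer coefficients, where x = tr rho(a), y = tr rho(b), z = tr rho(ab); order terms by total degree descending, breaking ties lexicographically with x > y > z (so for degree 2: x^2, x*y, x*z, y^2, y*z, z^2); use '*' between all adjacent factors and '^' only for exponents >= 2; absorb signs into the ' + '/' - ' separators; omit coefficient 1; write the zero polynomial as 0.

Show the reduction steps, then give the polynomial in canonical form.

trace(b^2) = trace(b)*trace(b) - trace(1) = y^2 - 2
trace(b^3) = trace(b)*trace(b^2) - trace(b) = y^3 - 3*y
trace(a b^2) = trace(b)*trace(a b) - trace(a) = y*z - x
trace(b^3 a) = trace(b)*trace(a b^2) - trace(a b) = y^2*z - x*y - z
trace(b a^-1 b^2) = trace(b^3)*trace(a) - trace(b^3 a) = x*y^3 - y^2*z - 2*x*y + z
trace(a b a b) = trace(b a)*trace(b a) - trace(1) = z^2 - 2
trace(a b a) = trace(a)*trace(b a) - trace(b) = x*z - y
trace(b^2 a b a) = trace(b)*trace(a b a b) - trace(a b a) = y*z^2 - x*z - y
trace(b a^-1 b^2 a) = trace(b^2 a b)*trace(a) - trace(b^2 a b a) = x*y^2*z - x^2*y - y*z^2 + y
trace(b a^-1 b^2 a^-1) = trace(b a^-1 b^2)*trace(a) - trace(b a^-1 b^2 a) = x^2*y^3 - 2*x*y^2*z - x^2*y + y*z^2 + x*z - y
trace(b^2 a^-2 b a^-1) = trace(b a^-1 b^2 a^-1)*trace(a) - trace(b a^-1 b^2) = x^3*y^3 - 2*x^2*y^2*z - x^3*y - x*y^3 + x*y*z^2 + x^2*z + y^2*z + x*y - z
trace(b a b^3) = trace(b)*trace(b^2 a b) - trace(b^2 a) = y^3*z - x*y^2 - 2*y*z + x
trace(b a b^3 a) = trace(b)*trace(b a b a b) - trace(b a b a) = y^2*z^2 - x*y*z - y^2 - z^2 + 2
trace(b a^-1 b a b^2) = trace(b a b^3)*trace(a) - trace(b a b^3 a) = x*y^3*z - x^2*y^2 - y^2*z^2 - x*y*z + x^2 + y^2 + z^2 - 2
trace(a b^2 a) = trace(a)*trace(b^2 a) - trace(b^2) = x*y*z - x^2 - y^2 + 2
trace(b a b^2 a b) = trace(b)*trace(a b^2 a b) - trace(a b^2 a) = y^2*z^2 - 2*x*y*z + x^2 - 2
trace(a b a b a b) = trace(b a)*trace(b a b a) - trace(b^-1 a^-1) = z^3 - 3*z
trace(a b a b a) = trace(a)*trace(b a b a) - trace(b a b) = x*z^2 - y*z - x
trace(b a b^2 a b a) = trace(b)*trace(a b a b a b) - trace(a b a b a) = y*z^3 - x*z^2 - 2*y*z + x
trace(b a^-1 b a b^2 a) = trace(b a b^2 a b)*trace(a) - trace(b a b^2 a b a) = x*y^2*z^2 - 2*x^2*y*z - y*z^3 + x^3 + x*z^2 + 2*y*z - 3*x
trace(a^-1 b a b^2 a^-1 b) = trace(b a^-1 b a b^2)*trace(a) - trace(b a^-1 b a b^2 a) = x^2*y^3*z - x^3*y^2 - 2*x*y^2*z^2 + x^2*y*z + y*z^3 + x*y^2 - 2*y*z + x
trace(b a b^2 a^-1 b) = trace(b^2 a b^2)*trace(a) - trace(b^2 a b^2 a) = x*y^3*z - x^2*y^2 - y^2*z^2 + 2
trace(b a^-2 b a b^2 a^-1) = trace(a^-1 b a b^2 a^-1 b)*trace(a) - trace(a^-1 b a b^2 a^-1 b a) = x^3*y^3*z - x^4*y^2 - 2*x^2*y^2*z^2 + x^3*y*z - x*y^3*z + x*y*z^3 + 2*x^2*y^2 + y^2*z^2 - 2*x*y*z + x^2 - 2
trace(b a^-2 b a b^2) = trace(a^-1 b a b^3)*trace(a) - trace(a^-1 b a b^3 a) = x^2*y^3*z - x^3*y^2 - x*y^2*z^2 - x^2*y*z - y^3*z + x^3 + 2*x*y^2 + x*z^2 + 2*y*z - 3*x
trace(a b^2 a^-2 b a^-2 b) = trace(b a^-2 b a b^2 a^-1)*trace(a) - trace(b a^-2 b a b^2) = x^4*y^3*z - x^5*y^2 - 2*x^3*y^2*z^2 + x^4*y*z - 2*x^2*y^3*z + x^2*y*z^3 + 3*x^3*y^2 + 2*x*y^2*z^2 - x^2*y*z + y^3*z - 2*x*y^2 - x*z^2 - 2*y*z + x
trace(a^-2 b^-1 a b^2 a^-2 b) = trace(a b^2 a^-2 b a^-2)*trace(b) - trace(a b^2 a^-2 b a^-2 b) = -x^4*y^3*z + x^5*y^2 + x^3*y^4 + 2*x^3*y^2*z^2 - x^4*y*z - x^2*y*z^3 - 4*x^3*y^2 - x*y^4 - x*y^2*z^2 + 2*x^2*y*z + 3*x*y^2 + x*z^2 + y*z - x
trace(b a^2 b^2) = trace(a)*trace(b^3 a) - trace(b^3) = x*y^2*z - x^2*y - y^3 - x*z + 3*y
trace(b a^2 b^2 a) = trace(a)*trace(b^2 a b a) - trace(b^2 a b) = x*y*z^2 - x^2*z - y^2*z + z
trace(a b^2 a^-1 b a) = trace(b a^2 b^2)*trace(a) - trace(b a^2 b^2 a) = x^2*y^2*z - x^3*y - x*y^3 - x*y*z^2 + y^2*z + 3*x*y - z
trace(a b^2 a^-1 b a b) = trace(b a b a b^2)*trace(a) - trace(b a b a b^2 a) = x*y^2*z^2 - x^2*y*z - y*z^3 - x*y^2 + 2*y*z + x
trace(b^-1 a b^2 a^-1 b a) = trace(a b^2 a^-1 b a)*trace(b) - trace(a b^2 a^-1 b a b) = x^2*y^3*z - x^3*y^2 - x*y^4 - 2*x*y^2*z^2 + x^2*y*z + y^3*z + y*z^3 + 4*x*y^2 - 3*y*z - x
trace(b a^-1 b^-1 a b^2 a^-1) = trace(b^-1 a b^2 a^-1 b)*trace(a) - trace(b^-1 a b^2 a^-1 b a) = -x^2*y^3*z + x^3*y^2 + x*y^4 + 2*x*y^2*z^2 - x^2*y*z - y^3*z - y*z^3 - 3*x*y^2 + 3*y*z - x
trace(b^-1 a b^3 a) = trace(a b^3 a)*trace(b) - trace(a b^3 a b) = x*y^3*z - x^2*y^2 - y^4 - y^2*z^2 + 4*y^2 + z^2 - 2
trace(b a^-1 b^-1 a b^2) = trace(b^-1 a b^3)*trace(a) - trace(b^-1 a b^3 a) = -x*y^3*z + x^2*y^2 + y^4 + y^2*z^2 + x*y*z - x^2 - 4*y^2 - z^2 + 2
trace(a^-1 b^-1 a b^2 a^-2 b) = trace(b a^-1 b^-1 a b^2 a^-1)*trace(a) - trace(b a^-1 b^-1 a b^2) = -x^3*y^3*z + x^4*y^2 + x^2*y^4 + 2*x^2*y^2*z^2 - x^3*y*z - x*y*z^3 - 4*x^2*y^2 - y^4 - y^2*z^2 + 2*x*y*z + 4*y^2 + z^2 - 2
trace(a^-2 b a^-3 b^-1 a b^2) = trace(a^-2 b^-1 a b^2 a^-2 b)*trace(a) - trace(a^-2 b^-1 a b^2 a^-2 b a) = -x^5*y^3*z + x^6*y^2 + x^4*y^4 + 2*x^4*y^2*z^2 - x^5*y*z + x^3*y^3*z - x^3*y*z^3 - 5*x^4*y^2 - 2*x^2*y^4 - 3*x^2*y^2*z^2 + 3*x^3*y*z + x*y*z^3 + 7*x^2*y^2 + x^2*z^2 + y^4 + y^2*z^2 - x*y*z - x^2 - 4*y^2 - z^2 + 2

-x^5*y^3*z + x^6*y^2 + x^4*y^4 + 2*x^4*y^2*z^2 - x^5*y*z + x^3*y^3*z - x^3*y*z^3 - 5*x^4*y^2 - 2*x^2*y^4 - 3*x^2*y^2*z^2 + 3*x^3*y*z + x*y*z^3 + 7*x^2*y^2 + x^2*z^2 + y^4 + y^2*z^2 - x*y*z - x^2 - 4*y^2 - z^2 + 2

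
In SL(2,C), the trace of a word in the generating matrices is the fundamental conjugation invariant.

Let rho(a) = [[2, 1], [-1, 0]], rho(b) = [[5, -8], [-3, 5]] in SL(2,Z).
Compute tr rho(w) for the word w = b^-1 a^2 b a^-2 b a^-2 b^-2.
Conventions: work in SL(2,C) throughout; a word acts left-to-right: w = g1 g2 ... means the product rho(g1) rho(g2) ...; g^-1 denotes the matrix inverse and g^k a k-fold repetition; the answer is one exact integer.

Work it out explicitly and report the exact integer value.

rho(b^-1) = [[5, 8], [3, 5]]
... * rho(a) = [[2, 1], [-1, 0]]  ->  [[2, 5], [1, 3]]
... * rho(a) = [[2, 1], [-1, 0]]  ->  [[-1, 2], [-1, 1]]
... * rho(b) = [[5, -8], [-3, 5]]  ->  [[-11, 18], [-8, 13]]
... * rho(a^-1) = [[0, -1], [1, 2]]  ->  [[18, 47], [13, 34]]
... * rho(a^-1) = [[0, -1], [1, 2]]  ->  [[47, 76], [34, 55]]
... * rho(b) = [[5, -8], [-3, 5]]  ->  [[7, 4], [5, 3]]
... * rho(a^-1) = [[0, -1], [1, 2]]  ->  [[4, 1], [3, 1]]
... * rho(a^-1) = [[0, -1], [1, 2]]  ->  [[1, -2], [1, -1]]
... * rho(b^-1) = [[5, 8], [3, 5]]  ->  [[-1, -2], [2, 3]]
... * rho(b^-1) = [[5, 8], [3, 5]]  ->  [[-11, -18], [19, 31]]
tr = -11 + 31 = 20

20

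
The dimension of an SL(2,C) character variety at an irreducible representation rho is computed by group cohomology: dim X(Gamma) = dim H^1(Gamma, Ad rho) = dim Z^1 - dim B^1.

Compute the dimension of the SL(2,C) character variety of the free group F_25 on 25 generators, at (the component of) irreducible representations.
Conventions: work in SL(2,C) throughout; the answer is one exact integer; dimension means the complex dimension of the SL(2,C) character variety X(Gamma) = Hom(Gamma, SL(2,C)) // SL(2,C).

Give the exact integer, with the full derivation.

72

Gamma = F_25 has 25 generators and no relators.
A cocycle picks one sl_2 vector per generator freely, giving dim Z^1 = 3*25 = 75.
At an irreducible rho the centralizer of the image in sl_2 is 0, so the coboundary map sl_2 -> Z^1 is injective: dim B^1 = 3.
Therefore dim X = 75 - 3 = 72.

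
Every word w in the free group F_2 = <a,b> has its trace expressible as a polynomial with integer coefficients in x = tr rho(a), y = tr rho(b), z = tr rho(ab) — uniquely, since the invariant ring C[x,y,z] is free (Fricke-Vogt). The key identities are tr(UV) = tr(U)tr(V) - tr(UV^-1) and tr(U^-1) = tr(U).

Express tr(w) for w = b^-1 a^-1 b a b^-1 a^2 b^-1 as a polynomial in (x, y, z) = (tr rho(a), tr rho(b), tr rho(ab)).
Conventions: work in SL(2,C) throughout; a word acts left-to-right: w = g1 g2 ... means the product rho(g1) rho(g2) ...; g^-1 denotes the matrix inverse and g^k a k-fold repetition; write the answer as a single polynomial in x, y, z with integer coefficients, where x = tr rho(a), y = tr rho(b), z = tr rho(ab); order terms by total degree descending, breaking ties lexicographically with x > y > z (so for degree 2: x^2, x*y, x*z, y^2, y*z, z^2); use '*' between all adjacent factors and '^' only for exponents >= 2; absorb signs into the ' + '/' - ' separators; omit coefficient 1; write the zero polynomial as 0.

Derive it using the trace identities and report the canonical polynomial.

trace(a b a) = trace(a) trace(b a) - trace(b)  (reduce the a square) = x*z - y
trace(a b a b) = trace(b a) trace(b a) - trace(1)  (split on b) = z^2 - 2
trace(b a b^-1 a) = trace(a b a) trace(b) - trace(a b a b)  (eliminate b^-1) = x*y*z - y^2 - z^2 + 2
trace(a^2) = trace(a) trace(a) - trace(1)  (reduce the a square) = x^2 - 2
trace(a b^2 a) = trace(b) trace(a^2 b) - trace(a^2)  (reduce the b square) = x*y*z - x^2 - y^2 + 2
trace(a b^2) = trace(b) trace(a b) - trace(a)  (reduce the b square) = y*z - x
trace(a^2 b^2 a) = trace(a) trace(a b^2 a) - trace(a b^2)  (reduce the a square) = x^2*y*z - x^3 - x*y^2 - y*z + 3*x
trace(a b a^2 b) = trace(a) trace(b a b a) - trace(b a b)  (reduce the a square) = x*z^2 - y*z - x
trace(a b a^2) = trace(a) trace(a b a) - trace(a b)  (reduce the a square) = x^2*z - x*y - z
trace(a^2 b^2 a b) = trace(b) trace(a b a^2 b) - trace(a b a^2)  (reduce the b square) = x*y*z^2 - x^2*z - y^2*z + z
trace(b a b^-1 a^2 b) = trace(a^2 b^2 a) trace(b) - trace(a^2 b^2 a b)  (eliminate b^-1) = x^2*y^2*z - x^3*y - x*y^3 - x*y*z^2 + x^2*z + 3*x*y - z
trace(a^2 b a b a) = trace(a) trace(b a b a^2) - trace(b a b a)  (reduce the a square) = x^2*z^2 - x*y*z - x^2 - z^2 + 2
trace(b a b a b a) = trace(b a) trace(b a b a) - trace(b^-1 a^-1)  (split on b) = z^3 - 3*z
trace(b a b a b) = trace(b) trace(a b a b) - trace(a b a)  (reduce the b square) = y*z^2 - x*z - y
trace(a^2 b a b a b) = trace(a) trace(b a b a b a) - trace(b a b a b)  (reduce the a square) = x*z^3 - y*z^2 - 2*x*z + y
trace(b a b^-1 a^2 b a) = trace(a^2 b a b a) trace(b) - trace(a^2 b a b a b)  (eliminate b^-1) = x^2*y*z^2 - x*y^2*z - x*z^3 - x^2*y + 2*x*z + y
trace(a^-1 b a b^-1 a^2 b) = trace(b a b^-1 a^2 b) trace(a) - trace(b a b^-1 a^2 b a)  (eliminate a^-1) = x^3*y^2*z - x^4*y - x^2*y^3 - 2*x^2*y*z^2 + x^3*z + x*y^2*z + x*z^3 + 4*x^2*y - 3*x*z - y
trace(a^-1 b a b^-1 a^2 b^-1) = trace(a^-1 b a b^-1 a^2) trace(b) - trace(a^-1 b a b^-1 a^2 b)  (eliminate b^-1) = -x^3*y^2*z + x^4*y + x^2*y^3 + 2*x^2*y*z^2 - x^3*z - x*z^3 - 4*x^2*y - y^3 - y*z^2 + 3*x*z + 3*y
trace(b^-1 a^-1 b a b^-1 a^2 b^-1) = trace(a^-1 b a b^-1 a^2 b^-1) trace(b) - trace(a^-1 b a b^-1 a^2)  (eliminate b^-1) = -x^3*y^3*z + x^4*y^2 + x^2*y^4 + 2*x^2*y^2*z^2 - x^3*y*z - x*y*z^3 - 4*x^2*y^2 - y^4 - y^2*z^2 + 2*x*y*z + 4*y^2 + z^2 - 2

-x^3*y^3*z + x^4*y^2 + x^2*y^4 + 2*x^2*y^2*z^2 - x^3*y*z - x*y*z^3 - 4*x^2*y^2 - y^4 - y^2*z^2 + 2*x*y*z + 4*y^2 + z^2 - 2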